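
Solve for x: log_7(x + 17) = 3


Convert to exponential form: x + 17 = 7^3 = 343
x = 343 - 17 = 326
Check: log_7(326 + 17) = log_7(343) = log_7(343) = 3 ✓

x = 326


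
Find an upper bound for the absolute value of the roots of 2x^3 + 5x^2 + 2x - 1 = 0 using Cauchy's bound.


Cauchy's bound: all roots r satisfy |r| <= 1 + max(|a_i/a_n|) for i = 0,...,n-1
where a_n is the leading coefficient.

Coefficients: [2, 5, 2, -1]
Leading coefficient a_n = 2
Ratios |a_i/a_n|: 5/2, 1, 1/2
Maximum ratio: 5/2
Cauchy's bound: |r| <= 1 + 5/2 = 7/2

Upper bound = 7/2


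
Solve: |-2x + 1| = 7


An absolute value equation |expr| = 7 gives two cases:
Case 1: -2x + 1 = 7
  -2x = 6, so x = -3
Case 2: -2x + 1 = -7
  -2x = -8, so x = 4

x = -3, x = 4


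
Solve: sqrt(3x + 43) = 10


Square both sides: 3x + 43 = 10^2 = 100
3x = 100 - 43 = 57
x = 19
Check: sqrt(3*19 + 43) = sqrt(100) = 10 ✓

x = 19


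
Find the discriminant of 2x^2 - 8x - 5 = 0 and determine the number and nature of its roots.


For ax^2 + bx + c = 0, discriminant D = b^2 - 4ac
Here a = 2, b = -8, c = -5
D = (-8)^2 - 4(2)(-5) = 64 + 40 = 104

D = 104 > 0 but not a perfect square
The equation has 2 distinct real irrational roots.

Discriminant = 104, 2 distinct real irrational roots


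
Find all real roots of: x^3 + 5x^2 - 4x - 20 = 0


Let p(x) = x^3 + 5x^2 - 4x - 20. By the rational root theorem (leading coefficient 1), any rational root is an integer divisor of 20: try ±1, ±2, ... in turn.
Test x = 1: value = -18 ≠ 0.
Test x = -1: value = -12 ≠ 0.
Test x = 2: value = 0 ✓, so (x - 2) is a factor.
Synthetic division by (x - 2): bring down 1; 1(2) + 5 = 7; 7(2) - 4 = 10; 10(2) - 20 = 0 → quotient x^2 + 7x + 10, remainder 0.
Solve the quadratic x^2 + 7x + 10 = 0: discriminant = 7^2 - 4(1)(10) = 49 - 40 = 9.
sqrt(9) = 3, so x = (-7 ± 3)/2: x = -2 or x = -5.

x = -5, x = -2, x = 2


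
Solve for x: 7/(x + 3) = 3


Multiply both sides by (x + 3): 7 = 3(x + 3)
Distribute: 7 = 3x + 9
3x = 7 - 9 = -2
x = -2/3

x = -2/3


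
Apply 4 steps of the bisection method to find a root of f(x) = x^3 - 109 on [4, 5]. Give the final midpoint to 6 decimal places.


f(x) = x^3 - 109
f(4) = -45 < 0
f(5) = 16 > 0

Step 1: midpoint = (4.000000 + 5.000000)/2 = 4.500000
  f(4.500000) = -17.875000
  f(mid) < 0, so root is in [4.500000, 5.000000]

Step 2: midpoint = (4.500000 + 5.000000)/2 = 4.750000
  f(4.750000) = -1.828125
  f(mid) < 0, so root is in [4.750000, 5.000000]

Step 3: midpoint = (4.750000 + 5.000000)/2 = 4.875000
  f(4.875000) = 6.857422
  f(mid) > 0, so root is in [4.750000, 4.875000]

Step 4: midpoint = (4.750000 + 4.875000)/2 = 4.812500
  f(4.812500) = 2.458252
  f(mid) > 0, so root is in [4.750000, 4.812500]

midpoint = 4.812500


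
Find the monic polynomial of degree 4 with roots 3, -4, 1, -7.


A monic polynomial with roots 3, -4, 1, -7 is:
p(x) = (x - 3)(x + 4)(x - 1)(x + 7)
After multiplying by (x - 3): x - 3
After multiplying by (x + 4): x^2 + x - 12
After multiplying by (x - 1): x^3 - 13x + 12
After multiplying by (x + 7): x^4 + 7x^3 - 13x^2 - 79x + 84

x^4 + 7x^3 - 13x^2 - 79x + 84


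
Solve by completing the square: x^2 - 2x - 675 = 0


Start: x^2 - 2x - 675 = 0
Move constant: x^2 - 2x = 675
Half of -2 is -1, squared is 1
Add 1 to both sides: x^2 - 2x + 1 = 676
(x - 1)^2 = 676
x - 1 = ±26
x = 1 + 26 = 27 or x = 1 - 26 = -25

x = -25, x = 27


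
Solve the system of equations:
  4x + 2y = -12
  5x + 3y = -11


Using Cramer's rule:
Determinant D = (4)(3) - (5)(2) = 12 - 10 = 2
Dx = (-12)(3) - (-11)(2) = -36 + 22 = -14
Dy = (4)(-11) - (5)(-12) = -44 + 60 = 16
x = Dx/D = -14/2 = -7
y = Dy/D = 16/2 = 8

x = -7, y = 8


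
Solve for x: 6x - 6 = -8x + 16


Starting with: 6x - 6 = -8x + 16
Move all x terms to left: (6 + 8)x = 16 + 6
Simplify: 14x = 22
Divide both sides by 14: x = 11/7

x = 11/7


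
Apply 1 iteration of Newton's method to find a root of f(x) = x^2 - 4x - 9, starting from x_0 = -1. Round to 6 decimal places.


Newton's method: x_(n+1) = x_n - f(x_n)/f'(x_n)
f(x) = x^2 - 4x - 9
f'(x) = 2x - 4

Iteration 1:
  f(-1.000000) = -4.000000
  f'(-1.000000) = -6.000000
  x_1 = -1.000000 - (-4.000000)/(-6.000000) = -1.666667

x_1 = -1.666667


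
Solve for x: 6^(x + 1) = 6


Express both sides with the same base.
6 = 6^1
Since the bases match, equate exponents: x + 1 = 1
So x = 1 - (1) = 0

x = 0


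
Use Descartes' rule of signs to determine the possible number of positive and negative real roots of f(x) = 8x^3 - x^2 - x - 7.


Descartes' rule of signs:

For positive roots, count sign changes in f(x) = 8x^3 - x^2 - x - 7:
Signs of coefficients: +, -, -, -
Number of sign changes: 1
Possible positive real roots: 1

For negative roots, examine f(-x) = -8x^3 - x^2 + x - 7:
Signs of coefficients: -, -, +, -
Number of sign changes: 2
Possible negative real roots: 2, 0

Positive roots: 1; Negative roots: 2 or 0


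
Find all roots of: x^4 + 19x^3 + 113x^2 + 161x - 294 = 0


Let p(x) = x^4 + 19x^3 + 113x^2 + 161x - 294. By the rational root theorem (leading coefficient 1), any rational root is an integer divisor of 294: try ±1, ±2, ... in turn.
Test x = 1: value = 0 ✓, so (x - 1) is a factor.
Synthetic division by (x - 1): bring down 1; 1(1) + 19 = 20; 20(1) + 113 = 133; 133(1) + 161 = 294; 294(1) - 294 = 0 → quotient x^3 + 20x^2 + 133x + 294, remainder 0.
Continue with the quotient x^3 + 20x^2 + 133x + 294 (candidates must divide 294; re-test x = 1 first in case it repeats).
Test x = 1: value = 448 ≠ 0.
Test x = -1: value = 180 ≠ 0.
Test x = 2: value = 648 ≠ 0.
Test x = -2: value = 100 ≠ 0.
Test x = 3: value = 900 ≠ 0.
Test x = -3: value = 48 ≠ 0.
Test x = 6: value = 2028 ≠ 0.
Test x = -6: value = 0 ✓, so (x + 6) is a factor.
Synthetic division by (x + 6): bring down 1; 1(-6) + 20 = 14; 14(-6) + 133 = 49; 49(-6) + 294 = 0 → quotient x^2 + 14x + 49, remainder 0.
Solve the quadratic x^2 + 14x + 49 = 0: discriminant = 14^2 - 4(1)(49) = 196 - 196 = 0.
Discriminant = 0, so a double root: x = -14/2 = -7.
Collecting all roots found:

x = -7 (multiplicity 2), x = -6, x = 1


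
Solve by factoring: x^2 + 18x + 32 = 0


We need two numbers that multiply to 32 and add to 18.
Those numbers are 16 and 2 (since 16 * 2 = 32 and 16 + 2 = 18).
So x^2 + 18x + 32 = (x + 16)(x + 2) = 0
Setting each factor to zero: x = -16 or x = -2

x = -16, x = -2


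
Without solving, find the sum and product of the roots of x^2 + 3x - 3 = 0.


By Vieta's formulas for ax^2 + bx + c = 0:
  Sum of roots = -b/a
  Product of roots = c/a

Here a = 1, b = 3, c = -3
Sum = -(3)/1 = -3
Product = -3/1 = -3

Sum = -3, Product = -3


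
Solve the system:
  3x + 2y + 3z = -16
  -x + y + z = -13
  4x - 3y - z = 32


Using Cramer's rule. Expand each determinant along the first row.
D  = 3*[1*(-1) - 1*(-3)] - 2*[(-1)*(-1) - 1*4] + 3*[(-1)*(-3) - 1*4]
  = 3*(2) - 2*(-3) + 3*(-1) = 9
Dx = (-16)*[1*(-1) - 1*(-3)] - 2*[(-13)*(-1) - 1*32] + 3*[(-13)*(-3) - 1*32]
  = (-16)*(2) - 2*(-19) + 3*(7) = 27
Dy = 3*[(-13)*(-1) - 1*32] - (-16)*[(-1)*(-1) - 1*4] + 3*[(-1)*32 - (-13)*4]
  = 3*(-19) - (-16)*(-3) + 3*(20) = -45
Dz = 3*[1*32 - (-13)*(-3)] - 2*[(-1)*32 - (-13)*4] + (-16)*[(-1)*(-3) - 1*4]
  = 3*(-7) - 2*(20) + (-16)*(-1) = -45
x = Dx/D = 27/9 = 3, y = Dy/D = -45/9 = -5, z = Dz/D = -45/9 = -5
Check eq1: (3)(3) + (2)(-5) + (3)(-5) = -16 = -16 ✓
Check eq2: (-1)(3) + (1)(-5) + (1)(-5) = -13 = -13 ✓
Check eq3: (4)(3) + (-3)(-5) + (-1)(-5) = 32 = 32 ✓

x = 3, y = -5, z = -5


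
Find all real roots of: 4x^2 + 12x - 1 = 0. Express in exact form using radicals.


Using the quadratic formula: x = (-b ± sqrt(b^2 - 4ac)) / (2a)
Here a = 4, b = 12, c = -1
Discriminant = b^2 - 4ac = 12^2 - 4(4)(-1) = 144 + 16 = 160
Since discriminant = 160 > 0, there are two real roots.
x = (-12 ± 4*sqrt(10)) / 8
Simplifying: x = (-3 ± sqrt(10)) / 2
Numerically: x ≈ 0.0811 or x ≈ -3.0811

x = (-3 + sqrt(10)) / 2 or x = (-3 - sqrt(10)) / 2


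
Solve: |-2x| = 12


An absolute value equation |expr| = 12 gives two cases:
Case 1: -2x = 12
  -2x = 12, so x = -6
Case 2: -2x = -12
  -2x = -12, so x = 6

x = -6, x = 6


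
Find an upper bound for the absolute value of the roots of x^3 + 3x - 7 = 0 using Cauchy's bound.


Cauchy's bound: all roots r satisfy |r| <= 1 + max(|a_i/a_n|) for i = 0,...,n-1
where a_n is the leading coefficient.

Coefficients: [1, 0, 3, -7]
Leading coefficient a_n = 1
Ratios |a_i/a_n|: 0, 3, 7
Maximum ratio: 7
Cauchy's bound: |r| <= 1 + 7 = 8

Upper bound = 8


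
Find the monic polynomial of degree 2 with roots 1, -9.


A monic polynomial with roots 1, -9 is:
p(x) = (x - 1)(x + 9)
After multiplying by (x - 1): x - 1
After multiplying by (x + 9): x^2 + 8x - 9

x^2 + 8x - 9


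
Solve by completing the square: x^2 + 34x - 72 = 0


Start: x^2 + 34x - 72 = 0
Move constant: x^2 + 34x = 72
Half of 34 is 17, squared is 289
Add 289 to both sides: x^2 + 34x + 289 = 361
(x + 17)^2 = 361
x + 17 = ±19
x = -17 + 19 = 2 or x = -17 - 19 = -36

x = -36, x = 2


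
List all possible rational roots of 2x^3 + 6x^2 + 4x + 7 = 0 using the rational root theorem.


Rational root theorem: possible roots are ±p/q where:
  p divides the constant term (7): p ∈ {1, 7}
  q divides the leading coefficient (2): q ∈ {1, 2}

All possible rational roots: -7, -7/2, -1, -1/2, 1/2, 1, 7/2, 7

-7, -7/2, -1, -1/2, 1/2, 1, 7/2, 7


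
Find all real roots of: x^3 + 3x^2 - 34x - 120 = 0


Let p(x) = x^3 + 3x^2 - 34x - 120. By the rational root theorem (leading coefficient 1), any rational root is an integer divisor of 120: try ±1, ±2, ... in turn.
Test x = 1: value = -150 ≠ 0.
Test x = -1: value = -84 ≠ 0.
Test x = 2: value = -168 ≠ 0.
Test x = -2: value = -48 ≠ 0.
Test x = 3: value = -168 ≠ 0.
Test x = -3: value = -18 ≠ 0.
Test x = 4: value = -144 ≠ 0.
Test x = -4: value = 0 ✓, so (x + 4) is a factor.
Synthetic division by (x + 4): bring down 1; 1(-4) + 3 = -1; (-1)(-4) - 34 = -30; (-30)(-4) - 120 = 0 → quotient x^2 - x - 30, remainder 0.
Solve the quadratic x^2 - x - 30 = 0: discriminant = (-1)^2 - 4(1)(-30) = 1 + 120 = 121.
sqrt(121) = 11, so x = (1 ± 11)/2: x = 6 or x = -5.

x = -5, x = -4, x = 6


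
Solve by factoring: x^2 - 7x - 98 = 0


We need two numbers that multiply to -98 and add to -7.
Those numbers are -14 and 7 (since (-14) * 7 = -98 and (-14) + 7 = -7).
So x^2 - 7x - 98 = (x - 14)(x + 7) = 0
Setting each factor to zero: x = 14 or x = -7

x = -7, x = 14


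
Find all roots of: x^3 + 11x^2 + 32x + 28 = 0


Let p(x) = x^3 + 11x^2 + 32x + 28. By the rational root theorem (leading coefficient 1), any rational root is an integer divisor of 28: try ±1, ±2, ... in turn.
Test x = 1: value = 72 ≠ 0.
Test x = -1: value = 6 ≠ 0.
Test x = 2: value = 144 ≠ 0.
Test x = -2: value = 0 ✓, so (x + 2) is a factor.
Synthetic division by (x + 2): bring down 1; 1(-2) + 11 = 9; 9(-2) + 32 = 14; 14(-2) + 28 = 0 → quotient x^2 + 9x + 14, remainder 0.
Solve the quadratic x^2 + 9x + 14 = 0: discriminant = 9^2 - 4(1)(14) = 81 - 56 = 25.
sqrt(25) = 5, so x = (-9 ± 5)/2: x = -2 or x = -7.
Collecting all roots found:

x = -7, x = -2 (multiplicity 2)


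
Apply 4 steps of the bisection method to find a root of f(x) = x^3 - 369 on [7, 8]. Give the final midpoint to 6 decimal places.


f(x) = x^3 - 369
f(7) = -26 < 0
f(8) = 143 > 0

Step 1: midpoint = (7.000000 + 8.000000)/2 = 7.500000
  f(7.500000) = 52.875000
  f(mid) > 0, so root is in [7.000000, 7.500000]

Step 2: midpoint = (7.000000 + 7.500000)/2 = 7.250000
  f(7.250000) = 12.078125
  f(mid) > 0, so root is in [7.000000, 7.250000]

Step 3: midpoint = (7.000000 + 7.250000)/2 = 7.125000
  f(7.125000) = -7.294922
  f(mid) < 0, so root is in [7.125000, 7.250000]

Step 4: midpoint = (7.125000 + 7.250000)/2 = 7.187500
  f(7.187500) = 2.307373
  f(mid) > 0, so root is in [7.125000, 7.187500]

midpoint = 7.187500


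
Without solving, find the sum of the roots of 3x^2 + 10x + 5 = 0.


By Vieta's formulas for ax^2 + bx + c = 0:
  Sum of roots = -b/a
  Product of roots = c/a

Here a = 3, b = 10, c = 5
Sum = -(10)/3 = -10/3
Product = 5/3 = 5/3

Sum = -10/3


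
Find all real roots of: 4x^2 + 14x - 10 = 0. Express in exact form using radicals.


Using the quadratic formula: x = (-b ± sqrt(b^2 - 4ac)) / (2a)
Here a = 4, b = 14, c = -10
Discriminant = b^2 - 4ac = 14^2 - 4(4)(-10) = 196 + 160 = 356
Since discriminant = 356 > 0, there are two real roots.
x = (-14 ± 2*sqrt(89)) / 8
Simplifying: x = (-7 ± sqrt(89)) / 4
Numerically: x ≈ 0.6085 or x ≈ -4.1085

x = (-7 + sqrt(89)) / 4 or x = (-7 - sqrt(89)) / 4


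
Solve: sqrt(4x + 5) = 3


Square both sides: 4x + 5 = 3^2 = 9
4x = 9 - 5 = 4
x = 1
Check: sqrt(4*1 + 5) = sqrt(9) = 3 ✓

x = 1


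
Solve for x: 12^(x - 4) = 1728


Express both sides with the same base.
1728 = 12^3
Since the bases match, equate exponents: x - 4 = 3
So x = 3 - (-4) = 7

x = 7


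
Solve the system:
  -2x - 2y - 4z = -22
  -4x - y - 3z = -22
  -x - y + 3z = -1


Using Cramer's rule. Expand each determinant along the first row.
D  = (-2)*[(-1)*3 - (-3)*(-1)] - (-2)*[(-4)*3 - (-3)*(-1)] + (-4)*[(-4)*(-1) - (-1)*(-1)]
  = (-2)*(-6) - (-2)*(-15) + (-4)*(3) = -30
Dx = (-22)*[(-1)*3 - (-3)*(-1)] - (-2)*[(-22)*3 - (-3)*(-1)] + (-4)*[(-22)*(-1) - (-1)*(-1)]
  = (-22)*(-6) - (-2)*(-69) + (-4)*(21) = -90
Dy = (-2)*[(-22)*3 - (-3)*(-1)] - (-22)*[(-4)*3 - (-3)*(-1)] + (-4)*[(-4)*(-1) - (-22)*(-1)]
  = (-2)*(-69) - (-22)*(-15) + (-4)*(-18) = -120
Dz = (-2)*[(-1)*(-1) - (-22)*(-1)] - (-2)*[(-4)*(-1) - (-22)*(-1)] + (-22)*[(-4)*(-1) - (-1)*(-1)]
  = (-2)*(-21) - (-2)*(-18) + (-22)*(3) = -60
x = Dx/D = -90/-30 = 3, y = Dy/D = -120/-30 = 4, z = Dz/D = -60/-30 = 2
Check eq1: (-2)(3) + (-2)(4) + (-4)(2) = -22 = -22 ✓
Check eq2: (-4)(3) + (-1)(4) + (-3)(2) = -22 = -22 ✓
Check eq3: (-1)(3) + (-1)(4) + (3)(2) = -1 = -1 ✓

x = 3, y = 4, z = 2


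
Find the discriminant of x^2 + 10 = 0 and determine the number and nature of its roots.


For ax^2 + bx + c = 0, discriminant D = b^2 - 4ac
Here a = 1, b = 0, c = 10
D = (0)^2 - 4(1)(10) = 0 - 40 = -40

D = -40 < 0
The equation has no real roots (2 complex conjugate roots).

Discriminant = -40, no real roots (2 complex conjugate roots)


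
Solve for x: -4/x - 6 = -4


Subtract -6 from both sides: -4/x = 2
Multiply both sides by x: -4 = 2 * x
Divide by 2: x = -2

x = -2


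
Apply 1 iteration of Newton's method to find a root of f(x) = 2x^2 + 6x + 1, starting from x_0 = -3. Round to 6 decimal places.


Newton's method: x_(n+1) = x_n - f(x_n)/f'(x_n)
f(x) = 2x^2 + 6x + 1
f'(x) = 4x + 6

Iteration 1:
  f(-3.000000) = 1.000000
  f'(-3.000000) = -6.000000
  x_1 = -3.000000 - (1.000000)/(-6.000000) = -2.833333

x_1 = -2.833333


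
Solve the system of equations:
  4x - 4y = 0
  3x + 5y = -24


Using Cramer's rule:
Determinant D = (4)(5) - (3)(-4) = 20 + 12 = 32
Dx = (0)(5) - (-24)(-4) = 0 - 96 = -96
Dy = (4)(-24) - (3)(0) = -96 - 0 = -96
x = Dx/D = -96/32 = -3
y = Dy/D = -96/32 = -3

x = -3, y = -3


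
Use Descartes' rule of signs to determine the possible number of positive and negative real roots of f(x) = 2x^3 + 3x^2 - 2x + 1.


Descartes' rule of signs:

For positive roots, count sign changes in f(x) = 2x^3 + 3x^2 - 2x + 1:
Signs of coefficients: +, +, -, +
Number of sign changes: 2
Possible positive real roots: 2, 0

For negative roots, examine f(-x) = -2x^3 + 3x^2 + 2x + 1:
Signs of coefficients: -, +, +, +
Number of sign changes: 1
Possible negative real roots: 1

Positive roots: 2 or 0; Negative roots: 1


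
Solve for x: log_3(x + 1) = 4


Convert to exponential form: x + 1 = 3^4 = 81
x = 81 - 1 = 80
Check: log_3(80 + 1) = log_3(81) = log_3(81) = 4 ✓

x = 80


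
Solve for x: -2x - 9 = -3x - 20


Starting with: -2x - 9 = -3x - 20
Move all x terms to left: (-2 + 3)x = -20 + 9
Simplify: x = -11
Divide both sides by 1: x = -11

x = -11


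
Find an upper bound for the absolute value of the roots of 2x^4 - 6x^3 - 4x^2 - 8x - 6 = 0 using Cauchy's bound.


Cauchy's bound: all roots r satisfy |r| <= 1 + max(|a_i/a_n|) for i = 0,...,n-1
where a_n is the leading coefficient.

Coefficients: [2, -6, -4, -8, -6]
Leading coefficient a_n = 2
Ratios |a_i/a_n|: 3, 2, 4, 3
Maximum ratio: 4
Cauchy's bound: |r| <= 1 + 4 = 5

Upper bound = 5


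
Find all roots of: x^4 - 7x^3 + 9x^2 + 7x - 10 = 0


Let p(x) = x^4 - 7x^3 + 9x^2 + 7x - 10. By the rational root theorem (leading coefficient 1), any rational root is an integer divisor of 10: try ±1, ±2, ... in turn.
Test x = 1: value = 0 ✓, so (x - 1) is a factor.
Synthetic division by (x - 1): bring down 1; 1(1) - 7 = -6; (-6)(1) + 9 = 3; 3(1) + 7 = 10; 10(1) - 10 = 0 → quotient x^3 - 6x^2 + 3x + 10, remainder 0.
Continue with the quotient x^3 - 6x^2 + 3x + 10 (candidates must divide 10; re-test x = 1 first in case it repeats).
Test x = 1: value = 8 ≠ 0.
Test x = -1: value = 0 ✓, so (x + 1) is a factor.
Synthetic division by (x + 1): bring down 1; 1(-1) - 6 = -7; (-7)(-1) + 3 = 10; 10(-1) + 10 = 0 → quotient x^2 - 7x + 10, remainder 0.
Solve the quadratic x^2 - 7x + 10 = 0: discriminant = (-7)^2 - 4(1)(10) = 49 - 40 = 9.
sqrt(9) = 3, so x = (7 ± 3)/2: x = 5 or x = 2.
Collecting all roots found:

x = -1, x = 1, x = 2, x = 5


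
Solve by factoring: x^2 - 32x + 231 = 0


We need two numbers that multiply to 231 and add to -32.
Those numbers are -11 and -21 (since (-11) * (-21) = 231 and (-11) + (-21) = -32).
So x^2 - 32x + 231 = (x - 11)(x - 21) = 0
Setting each factor to zero: x = 11 or x = 21

x = 11, x = 21


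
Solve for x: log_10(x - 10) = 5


Convert to exponential form: x - 10 = 10^5 = 100000
x = 100000 + 10 = 100010
Check: log_10(100010 - 10) = log_10(100000) = log_10(100000) = 5 ✓

x = 100010


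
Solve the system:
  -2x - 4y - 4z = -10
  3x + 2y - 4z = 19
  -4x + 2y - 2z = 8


Using Cramer's rule. Expand each determinant along the first row.
D  = (-2)*[2*(-2) - (-4)*2] - (-4)*[3*(-2) - (-4)*(-4)] + (-4)*[3*2 - 2*(-4)]
  = (-2)*(4) - (-4)*(-22) + (-4)*(14) = -152
Dx = (-10)*[2*(-2) - (-4)*2] - (-4)*[19*(-2) - (-4)*8] + (-4)*[19*2 - 2*8]
  = (-10)*(4) - (-4)*(-6) + (-4)*(22) = -152
Dy = (-2)*[19*(-2) - (-4)*8] - (-10)*[3*(-2) - (-4)*(-4)] + (-4)*[3*8 - 19*(-4)]
  = (-2)*(-6) - (-10)*(-22) + (-4)*(100) = -608
Dz = (-2)*[2*8 - 19*2] - (-4)*[3*8 - 19*(-4)] + (-10)*[3*2 - 2*(-4)]
  = (-2)*(-22) - (-4)*(100) + (-10)*(14) = 304
x = Dx/D = -152/-152 = 1, y = Dy/D = -608/-152 = 4, z = Dz/D = 304/-152 = -2
Check eq1: (-2)(1) + (-4)(4) + (-4)(-2) = -10 = -10 ✓
Check eq2: (3)(1) + (2)(4) + (-4)(-2) = 19 = 19 ✓
Check eq3: (-4)(1) + (2)(4) + (-2)(-2) = 8 = 8 ✓

x = 1, y = 4, z = -2


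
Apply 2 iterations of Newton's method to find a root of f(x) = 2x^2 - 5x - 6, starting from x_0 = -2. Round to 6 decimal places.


Newton's method: x_(n+1) = x_n - f(x_n)/f'(x_n)
f(x) = 2x^2 - 5x - 6
f'(x) = 4x - 5

Iteration 1:
  f(-2.000000) = 12.000000
  f'(-2.000000) = -13.000000
  x_1 = -2.000000 - (12.000000)/(-13.000000) = -1.076923

Iteration 2:
  f(-1.076923) = 1.704142
  f'(-1.076923) = -9.307692
  x_2 = -1.076923 - (1.704142)/(-9.307692) = -0.893833

x_2 = -0.893833


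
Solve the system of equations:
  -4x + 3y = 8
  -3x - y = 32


Using Cramer's rule:
Determinant D = (-4)(-1) - (-3)(3) = 4 + 9 = 13
Dx = (8)(-1) - (32)(3) = -8 - 96 = -104
Dy = (-4)(32) - (-3)(8) = -128 + 24 = -104
x = Dx/D = -104/13 = -8
y = Dy/D = -104/13 = -8

x = -8, y = -8


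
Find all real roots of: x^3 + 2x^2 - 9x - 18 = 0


Let p(x) = x^3 + 2x^2 - 9x - 18. By the rational root theorem (leading coefficient 1), any rational root is an integer divisor of 18: try ±1, ±2, ... in turn.
Test x = 1: value = -24 ≠ 0.
Test x = -1: value = -8 ≠ 0.
Test x = 2: value = -20 ≠ 0.
Test x = -2: value = 0 ✓, so (x + 2) is a factor.
Synthetic division by (x + 2): bring down 1; 1(-2) + 2 = 0; 0(-2) - 9 = -9; (-9)(-2) - 18 = 0 → quotient x^2 - 9, remainder 0.
Solve the quadratic x^2 - 9 = 0: discriminant = 0^2 - 4(1)(-9) = 0 + 36 = 36.
sqrt(36) = 6, so x = (0 ± 6)/2: x = 3 or x = -3.

x = -3, x = -2, x = 3


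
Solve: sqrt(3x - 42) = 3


Square both sides: 3x - 42 = 3^2 = 9
3x = 9 + 42 = 51
x = 17
Check: sqrt(3*17 - 42) = sqrt(9) = 3 ✓

x = 17


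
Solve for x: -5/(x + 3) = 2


Multiply both sides by (x + 3): -5 = 2(x + 3)
Distribute: -5 = 2x + 6
2x = -5 - 6 = -11
x = -11/2

x = -11/2


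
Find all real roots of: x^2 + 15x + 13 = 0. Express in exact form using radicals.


Using the quadratic formula: x = (-b ± sqrt(b^2 - 4ac)) / (2a)
Here a = 1, b = 15, c = 13
Discriminant = b^2 - 4ac = 15^2 - 4(1)(13) = 225 - 52 = 173
Since discriminant = 173 > 0, there are two real roots.
x = (-15 ± sqrt(173)) / 2
Numerically: x ≈ -0.9235 or x ≈ -14.0765

x = (-15 + sqrt(173)) / 2 or x = (-15 - sqrt(173)) / 2


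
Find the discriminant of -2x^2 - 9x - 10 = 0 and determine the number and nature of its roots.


For ax^2 + bx + c = 0, discriminant D = b^2 - 4ac
Here a = -2, b = -9, c = -10
D = (-9)^2 - 4(-2)(-10) = 81 - 80 = 1

D = 1 > 0 and is a perfect square (sqrt = 1)
The equation has 2 distinct real rational roots.

Discriminant = 1, 2 distinct real rational roots


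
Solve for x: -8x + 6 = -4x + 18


Starting with: -8x + 6 = -4x + 18
Move all x terms to left: (-8 + 4)x = 18 - 6
Simplify: -4x = 12
Divide both sides by -4: x = -3

x = -3


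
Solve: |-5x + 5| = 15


An absolute value equation |expr| = 15 gives two cases:
Case 1: -5x + 5 = 15
  -5x = 10, so x = -2
Case 2: -5x + 5 = -15
  -5x = -20, so x = 4

x = -2, x = 4


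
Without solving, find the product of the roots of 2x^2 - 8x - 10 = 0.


By Vieta's formulas for ax^2 + bx + c = 0:
  Sum of roots = -b/a
  Product of roots = c/a

Here a = 2, b = -8, c = -10
Sum = -(-8)/2 = 4
Product = -10/2 = -5

Product = -5


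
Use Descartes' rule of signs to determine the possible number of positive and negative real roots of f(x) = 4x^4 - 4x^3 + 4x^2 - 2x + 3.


Descartes' rule of signs:

For positive roots, count sign changes in f(x) = 4x^4 - 4x^3 + 4x^2 - 2x + 3:
Signs of coefficients: +, -, +, -, +
Number of sign changes: 4
Possible positive real roots: 4, 2, 0

For negative roots, examine f(-x) = 4x^4 + 4x^3 + 4x^2 + 2x + 3:
Signs of coefficients: +, +, +, +, +
Number of sign changes: 0
Possible negative real roots: 0

Positive roots: 4 or 2 or 0; Negative roots: 0


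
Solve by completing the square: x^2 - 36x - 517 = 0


Start: x^2 - 36x - 517 = 0
Move constant: x^2 - 36x = 517
Half of -36 is -18, squared is 324
Add 324 to both sides: x^2 - 36x + 324 = 841
(x - 18)^2 = 841
x - 18 = ±29
x = 18 + 29 = 47 or x = 18 - 29 = -11

x = -11, x = 47


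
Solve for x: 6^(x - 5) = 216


Express both sides with the same base.
216 = 6^3
Since the bases match, equate exponents: x - 5 = 3
So x = 3 - (-5) = 8

x = 8


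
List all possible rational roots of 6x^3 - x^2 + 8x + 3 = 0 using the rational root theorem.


Rational root theorem: possible roots are ±p/q where:
  p divides the constant term (3): p ∈ {1, 3}
  q divides the leading coefficient (6): q ∈ {1, 2, 3, 6}

All possible rational roots: -3, -3/2, -1, -1/2, -1/3, -1/6, 1/6, 1/3, 1/2, 1, 3/2, 3

-3, -3/2, -1, -1/2, -1/3, -1/6, 1/6, 1/3, 1/2, 1, 3/2, 3


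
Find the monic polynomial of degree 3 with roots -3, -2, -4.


A monic polynomial with roots -3, -2, -4 is:
p(x) = (x + 3)(x + 2)(x + 4)
After multiplying by (x + 3): x + 3
After multiplying by (x + 2): x^2 + 5x + 6
After multiplying by (x + 4): x^3 + 9x^2 + 26x + 24

x^3 + 9x^2 + 26x + 24


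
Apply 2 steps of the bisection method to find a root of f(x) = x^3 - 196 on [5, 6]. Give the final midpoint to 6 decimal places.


f(x) = x^3 - 196
f(5) = -71 < 0
f(6) = 20 > 0

Step 1: midpoint = (5.000000 + 6.000000)/2 = 5.500000
  f(5.500000) = -29.625000
  f(mid) < 0, so root is in [5.500000, 6.000000]

Step 2: midpoint = (5.500000 + 6.000000)/2 = 5.750000
  f(5.750000) = -5.890625
  f(mid) < 0, so root is in [5.750000, 6.000000]

midpoint = 5.750000


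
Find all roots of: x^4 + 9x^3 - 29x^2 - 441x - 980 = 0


Let p(x) = x^4 + 9x^3 - 29x^2 - 441x - 980. By the rational root theorem (leading coefficient 1), any rational root is an integer divisor of 980: try ±1, ±2, ... in turn.
Test x = 1: value = -1440 ≠ 0.
Test x = -1: value = -576 ≠ 0.
Test x = 2: value = -1890 ≠ 0.
Test x = -2: value = -270 ≠ 0.
Test x = 4: value = -2376 ≠ 0.
Test x = -4: value = 0 ✓, so (x + 4) is a factor.
Synthetic division by (x + 4): bring down 1; 1(-4) + 9 = 5; 5(-4) - 29 = -49; (-49)(-4) - 441 = -245; (-245)(-4) - 980 = 0 → quotient x^3 + 5x^2 - 49x - 245, remainder 0.
Continue with the quotient x^3 + 5x^2 - 49x - 245 (candidates must divide 245).
Test x = 5: value = -240 ≠ 0.
Test x = -5: value = 0 ✓, so (x + 5) is a factor.
Synthetic division by (x + 5): bring down 1; 1(-5) + 5 = 0; 0(-5) - 49 = -49; (-49)(-5) - 245 = 0 → quotient x^2 - 49, remainder 0.
Solve the quadratic x^2 - 49 = 0: discriminant = 0^2 - 4(1)(-49) = 0 + 196 = 196.
sqrt(196) = 14, so x = (0 ± 14)/2: x = 7 or x = -7.
Collecting all roots found:

x = -7, x = -5, x = -4, x = 7


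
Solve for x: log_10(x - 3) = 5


Convert to exponential form: x - 3 = 10^5 = 100000
x = 100000 + 3 = 100003
Check: log_10(100003 - 3) = log_10(100000) = log_10(100000) = 5 ✓

x = 100003


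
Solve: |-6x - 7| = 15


An absolute value equation |expr| = 15 gives two cases:
Case 1: -6x - 7 = 15
  -6x = 22, so x = -11/3
Case 2: -6x - 7 = -15
  -6x = -8, so x = 4/3

x = -11/3, x = 4/3


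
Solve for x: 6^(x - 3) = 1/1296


Express both sides with the same base.
1/1296 = 6^(-4)
Since the bases match, equate exponents: x - 3 = -4
So x = -4 - (-3) = -1

x = -1


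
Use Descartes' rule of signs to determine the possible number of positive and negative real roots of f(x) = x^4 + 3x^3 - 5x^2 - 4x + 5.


Descartes' rule of signs:

For positive roots, count sign changes in f(x) = x^4 + 3x^3 - 5x^2 - 4x + 5:
Signs of coefficients: +, +, -, -, +
Number of sign changes: 2
Possible positive real roots: 2, 0

For negative roots, examine f(-x) = x^4 - 3x^3 - 5x^2 + 4x + 5:
Signs of coefficients: +, -, -, +, +
Number of sign changes: 2
Possible negative real roots: 2, 0

Positive roots: 2 or 0; Negative roots: 2 or 0


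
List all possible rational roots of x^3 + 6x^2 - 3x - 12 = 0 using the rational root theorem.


Rational root theorem: possible roots are ±p/q where:
  p divides the constant term (-12): p ∈ {1, 2, 3, 4, 6, 12}
  q divides the leading coefficient (1): q ∈ {1}

All possible rational roots: -12, -6, -4, -3, -2, -1, 1, 2, 3, 4, 6, 12

-12, -6, -4, -3, -2, -1, 1, 2, 3, 4, 6, 12


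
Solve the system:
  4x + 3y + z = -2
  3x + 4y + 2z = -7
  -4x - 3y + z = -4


Using Cramer's rule. Expand each determinant along the first row.
D  = 4*[4*1 - 2*(-3)] - 3*[3*1 - 2*(-4)] + 1*[3*(-3) - 4*(-4)]
  = 4*(10) - 3*(11) + 1*(7) = 14
Dx = (-2)*[4*1 - 2*(-3)] - 3*[(-7)*1 - 2*(-4)] + 1*[(-7)*(-3) - 4*(-4)]
  = (-2)*(10) - 3*(1) + 1*(37) = 14
Dy = 4*[(-7)*1 - 2*(-4)] - (-2)*[3*1 - 2*(-4)] + 1*[3*(-4) - (-7)*(-4)]
  = 4*(1) - (-2)*(11) + 1*(-40) = -14
Dz = 4*[4*(-4) - (-7)*(-3)] - 3*[3*(-4) - (-7)*(-4)] + (-2)*[3*(-3) - 4*(-4)]
  = 4*(-37) - 3*(-40) + (-2)*(7) = -42
x = Dx/D = 14/14 = 1, y = Dy/D = -14/14 = -1, z = Dz/D = -42/14 = -3
Check eq1: (4)(1) + (3)(-1) + (1)(-3) = -2 = -2 ✓
Check eq2: (3)(1) + (4)(-1) + (2)(-3) = -7 = -7 ✓
Check eq3: (-4)(1) + (-3)(-1) + (1)(-3) = -4 = -4 ✓

x = 1, y = -1, z = -3


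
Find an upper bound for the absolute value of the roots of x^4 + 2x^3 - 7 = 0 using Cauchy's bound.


Cauchy's bound: all roots r satisfy |r| <= 1 + max(|a_i/a_n|) for i = 0,...,n-1
where a_n is the leading coefficient.

Coefficients: [1, 2, 0, 0, -7]
Leading coefficient a_n = 1
Ratios |a_i/a_n|: 2, 0, 0, 7
Maximum ratio: 7
Cauchy's bound: |r| <= 1 + 7 = 8

Upper bound = 8


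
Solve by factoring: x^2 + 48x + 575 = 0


We need two numbers that multiply to 575 and add to 48.
Those numbers are 23 and 25 (since 23 * 25 = 575 and 23 + 25 = 48).
So x^2 + 48x + 575 = (x + 23)(x + 25) = 0
Setting each factor to zero: x = -23 or x = -25

x = -25, x = -23


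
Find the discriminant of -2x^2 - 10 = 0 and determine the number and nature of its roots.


For ax^2 + bx + c = 0, discriminant D = b^2 - 4ac
Here a = -2, b = 0, c = -10
D = (0)^2 - 4(-2)(-10) = 0 - 80 = -80

D = -80 < 0
The equation has no real roots (2 complex conjugate roots).

Discriminant = -80, no real roots (2 complex conjugate roots)


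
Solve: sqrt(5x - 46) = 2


Square both sides: 5x - 46 = 2^2 = 4
5x = 4 + 46 = 50
x = 10
Check: sqrt(5*10 - 46) = sqrt(4) = 2 ✓

x = 10


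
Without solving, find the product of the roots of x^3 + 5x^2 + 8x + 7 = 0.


By Vieta's formulas for x^3 + bx^2 + cx + d = 0:
  r1 + r2 + r3 = -b/a = -5
  r1*r2 + r1*r3 + r2*r3 = c/a = 8
  r1*r2*r3 = -d/a = -7


Product = -7


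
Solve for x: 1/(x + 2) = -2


Multiply both sides by (x + 2): 1 = -2(x + 2)
Distribute: 1 = -2x - 4
-2x = 1 + 4 = 5
x = -5/2

x = -5/2


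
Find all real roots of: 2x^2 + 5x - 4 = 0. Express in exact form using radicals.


Using the quadratic formula: x = (-b ± sqrt(b^2 - 4ac)) / (2a)
Here a = 2, b = 5, c = -4
Discriminant = b^2 - 4ac = 5^2 - 4(2)(-4) = 25 + 32 = 57
Since discriminant = 57 > 0, there are two real roots.
x = (-5 ± sqrt(57)) / 4
Numerically: x ≈ 0.6375 or x ≈ -3.1375

x = (-5 + sqrt(57)) / 4 or x = (-5 - sqrt(57)) / 4


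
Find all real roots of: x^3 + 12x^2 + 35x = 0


The constant term is 0, so x = 0 is a root. Factor out x:
  x(x^2 + 12x + 35) = 0
Solve the quadratic x^2 + 12x + 35 = 0: discriminant = 12^2 - 4(1)(35) = 144 - 140 = 4.
sqrt(4) = 2, so x = (-12 ± 2)/2: x = -5 or x = -7.

x = -7, x = -5, x = 0


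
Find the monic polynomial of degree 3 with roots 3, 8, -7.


A monic polynomial with roots 3, 8, -7 is:
p(x) = (x - 3)(x - 8)(x + 7)
After multiplying by (x - 3): x - 3
After multiplying by (x - 8): x^2 - 11x + 24
After multiplying by (x + 7): x^3 - 4x^2 - 53x + 168

x^3 - 4x^2 - 53x + 168


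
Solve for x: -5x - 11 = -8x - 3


Starting with: -5x - 11 = -8x - 3
Move all x terms to left: (-5 + 8)x = -3 + 11
Simplify: 3x = 8
Divide both sides by 3: x = 8/3

x = 8/3


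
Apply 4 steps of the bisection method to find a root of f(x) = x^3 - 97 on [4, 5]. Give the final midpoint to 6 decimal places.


f(x) = x^3 - 97
f(4) = -33 < 0
f(5) = 28 > 0

Step 1: midpoint = (4.000000 + 5.000000)/2 = 4.500000
  f(4.500000) = -5.875000
  f(mid) < 0, so root is in [4.500000, 5.000000]

Step 2: midpoint = (4.500000 + 5.000000)/2 = 4.750000
  f(4.750000) = 10.171875
  f(mid) > 0, so root is in [4.500000, 4.750000]

Step 3: midpoint = (4.500000 + 4.750000)/2 = 4.625000
  f(4.625000) = 1.931641
  f(mid) > 0, so root is in [4.500000, 4.625000]

Step 4: midpoint = (4.500000 + 4.625000)/2 = 4.562500
  f(4.562500) = -2.025146
  f(mid) < 0, so root is in [4.562500, 4.625000]

midpoint = 4.562500


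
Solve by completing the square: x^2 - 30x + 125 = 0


Start: x^2 - 30x + 125 = 0
Move constant: x^2 - 30x = -125
Half of -30 is -15, squared is 225
Add 225 to both sides: x^2 - 30x + 225 = 100
(x - 15)^2 = 100
x - 15 = ±10
x = 15 + 10 = 25 or x = 15 - 10 = 5

x = 5, x = 25


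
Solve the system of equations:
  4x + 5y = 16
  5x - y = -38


Using Cramer's rule:
Determinant D = (4)(-1) - (5)(5) = -4 - 25 = -29
Dx = (16)(-1) - (-38)(5) = -16 + 190 = 174
Dy = (4)(-38) - (5)(16) = -152 - 80 = -232
x = Dx/D = 174/-29 = -6
y = Dy/D = -232/-29 = 8

x = -6, y = 8


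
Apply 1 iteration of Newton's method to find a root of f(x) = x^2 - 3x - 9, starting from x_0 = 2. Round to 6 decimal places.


Newton's method: x_(n+1) = x_n - f(x_n)/f'(x_n)
f(x) = x^2 - 3x - 9
f'(x) = 2x - 3

Iteration 1:
  f(2.000000) = -11.000000
  f'(2.000000) = 1.000000
  x_1 = 2.000000 - (-11.000000)/(1.000000) = 13.000000

x_1 = 13.000000


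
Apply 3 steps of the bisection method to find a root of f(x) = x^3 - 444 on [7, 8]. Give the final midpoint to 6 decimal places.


f(x) = x^3 - 444
f(7) = -101 < 0
f(8) = 68 > 0

Step 1: midpoint = (7.000000 + 8.000000)/2 = 7.500000
  f(7.500000) = -22.125000
  f(mid) < 0, so root is in [7.500000, 8.000000]

Step 2: midpoint = (7.500000 + 8.000000)/2 = 7.750000
  f(7.750000) = 21.484375
  f(mid) > 0, so root is in [7.500000, 7.750000]

Step 3: midpoint = (7.500000 + 7.750000)/2 = 7.625000
  f(7.625000) = -0.677734
  f(mid) < 0, so root is in [7.625000, 7.750000]

midpoint = 7.625000


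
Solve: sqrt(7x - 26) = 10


Square both sides: 7x - 26 = 10^2 = 100
7x = 100 + 26 = 126
x = 18
Check: sqrt(7*18 - 26) = sqrt(100) = 10 ✓

x = 18


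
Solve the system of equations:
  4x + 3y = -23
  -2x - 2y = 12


Using Cramer's rule:
Determinant D = (4)(-2) - (-2)(3) = -8 + 6 = -2
Dx = (-23)(-2) - (12)(3) = 46 - 36 = 10
Dy = (4)(12) - (-2)(-23) = 48 - 46 = 2
x = Dx/D = 10/-2 = -5
y = Dy/D = 2/-2 = -1

x = -5, y = -1


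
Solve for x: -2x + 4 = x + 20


Starting with: -2x + 4 = x + 20
Move all x terms to left: (-2 - 1)x = 20 - 4
Simplify: -3x = 16
Divide both sides by -3: x = -16/3

x = -16/3


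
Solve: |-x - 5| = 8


An absolute value equation |expr| = 8 gives two cases:
Case 1: -x - 5 = 8
  -x = 13, so x = -13
Case 2: -x - 5 = -8
  -x = -3, so x = 3

x = -13, x = 3


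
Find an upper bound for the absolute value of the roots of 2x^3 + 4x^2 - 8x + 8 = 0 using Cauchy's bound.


Cauchy's bound: all roots r satisfy |r| <= 1 + max(|a_i/a_n|) for i = 0,...,n-1
where a_n is the leading coefficient.

Coefficients: [2, 4, -8, 8]
Leading coefficient a_n = 2
Ratios |a_i/a_n|: 2, 4, 4
Maximum ratio: 4
Cauchy's bound: |r| <= 1 + 4 = 5

Upper bound = 5


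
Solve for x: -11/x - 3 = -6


Subtract -3 from both sides: -11/x = -3
Multiply both sides by x: -11 = -3 * x
Divide by -3: x = 11/3

x = 11/3


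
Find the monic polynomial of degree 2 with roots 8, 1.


A monic polynomial with roots 8, 1 is:
p(x) = (x - 8)(x - 1)
After multiplying by (x - 8): x - 8
After multiplying by (x - 1): x^2 - 9x + 8

x^2 - 9x + 8


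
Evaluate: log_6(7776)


We need the exponent such that 6^? = 7776
6^5 = 7776
Therefore log_6(7776) = 5

5


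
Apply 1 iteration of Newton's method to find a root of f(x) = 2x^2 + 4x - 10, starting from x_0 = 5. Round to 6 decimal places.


Newton's method: x_(n+1) = x_n - f(x_n)/f'(x_n)
f(x) = 2x^2 + 4x - 10
f'(x) = 4x + 4

Iteration 1:
  f(5.000000) = 60.000000
  f'(5.000000) = 24.000000
  x_1 = 5.000000 - (60.000000)/(24.000000) = 2.500000

x_1 = 2.500000


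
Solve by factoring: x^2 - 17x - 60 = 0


We need two numbers that multiply to -60 and add to -17.
Those numbers are 3 and -20 (since 3 * (-20) = -60 and 3 + (-20) = -17).
So x^2 - 17x - 60 = (x + 3)(x - 20) = 0
Setting each factor to zero: x = -3 or x = 20

x = -3, x = 20


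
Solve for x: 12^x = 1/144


Express both sides with the same base.
1/144 = 12^(-2)
Since the bases match: x = -2

x = -2


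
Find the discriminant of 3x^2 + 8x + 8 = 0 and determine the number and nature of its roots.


For ax^2 + bx + c = 0, discriminant D = b^2 - 4ac
Here a = 3, b = 8, c = 8
D = (8)^2 - 4(3)(8) = 64 - 96 = -32

D = -32 < 0
The equation has no real roots (2 complex conjugate roots).

Discriminant = -32, no real roots (2 complex conjugate roots)


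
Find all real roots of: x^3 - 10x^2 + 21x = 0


The constant term is 0, so x = 0 is a root. Factor out x:
  x(x^2 - 10x + 21) = 0
Solve the quadratic x^2 - 10x + 21 = 0: discriminant = (-10)^2 - 4(1)(21) = 100 - 84 = 16.
sqrt(16) = 4, so x = (10 ± 4)/2: x = 7 or x = 3.

x = 0, x = 3, x = 7


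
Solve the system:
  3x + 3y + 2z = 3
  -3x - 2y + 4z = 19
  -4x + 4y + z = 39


Using Cramer's rule. Expand each determinant along the first row.
D  = 3*[(-2)*1 - 4*4] - 3*[(-3)*1 - 4*(-4)] + 2*[(-3)*4 - (-2)*(-4)]
  = 3*(-18) - 3*(13) + 2*(-20) = -133
Dx = 3*[(-2)*1 - 4*4] - 3*[19*1 - 4*39] + 2*[19*4 - (-2)*39]
  = 3*(-18) - 3*(-137) + 2*(154) = 665
Dy = 3*[19*1 - 4*39] - 3*[(-3)*1 - 4*(-4)] + 2*[(-3)*39 - 19*(-4)]
  = 3*(-137) - 3*(13) + 2*(-41) = -532
Dz = 3*[(-2)*39 - 19*4] - 3*[(-3)*39 - 19*(-4)] + 3*[(-3)*4 - (-2)*(-4)]
  = 3*(-154) - 3*(-41) + 3*(-20) = -399
x = Dx/D = 665/-133 = -5, y = Dy/D = -532/-133 = 4, z = Dz/D = -399/-133 = 3
Check eq1: (3)(-5) + (3)(4) + (2)(3) = 3 = 3 ✓
Check eq2: (-3)(-5) + (-2)(4) + (4)(3) = 19 = 19 ✓
Check eq3: (-4)(-5) + (4)(4) + (1)(3) = 39 = 39 ✓

x = -5, y = 4, z = 3


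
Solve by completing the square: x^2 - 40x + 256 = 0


Start: x^2 - 40x + 256 = 0
Move constant: x^2 - 40x = -256
Half of -40 is -20, squared is 400
Add 400 to both sides: x^2 - 40x + 400 = 144
(x - 20)^2 = 144
x - 20 = ±12
x = 20 + 12 = 32 or x = 20 - 12 = 8

x = 8, x = 32


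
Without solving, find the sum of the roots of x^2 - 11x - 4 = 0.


By Vieta's formulas for ax^2 + bx + c = 0:
  Sum of roots = -b/a
  Product of roots = c/a

Here a = 1, b = -11, c = -4
Sum = -(-11)/1 = 11
Product = -4/1 = -4

Sum = 11


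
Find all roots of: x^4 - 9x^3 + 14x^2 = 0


The lowest-degree term is x^2, so x = 0 is a root with multiplicity 2. Factor out x^2:
  x^2 - 9x + 14 = 0
Solve the quadratic x^2 - 9x + 14 = 0: discriminant = (-9)^2 - 4(1)(14) = 81 - 56 = 25.
sqrt(25) = 5, so x = (9 ± 5)/2: x = 7 or x = 2.
Collecting all roots found:

x = 0 (multiplicity 2), x = 2, x = 7


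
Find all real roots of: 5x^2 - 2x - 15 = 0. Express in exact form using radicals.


Using the quadratic formula: x = (-b ± sqrt(b^2 - 4ac)) / (2a)
Here a = 5, b = -2, c = -15
Discriminant = b^2 - 4ac = (-2)^2 - 4(5)(-15) = 4 + 300 = 304
Since discriminant = 304 > 0, there are two real roots.
x = (2 ± 4*sqrt(19)) / 10
Simplifying: x = (1 ± 2*sqrt(19)) / 5
Numerically: x ≈ 1.9436 or x ≈ -1.5436

x = (1 + 2*sqrt(19)) / 5 or x = (1 - 2*sqrt(19)) / 5


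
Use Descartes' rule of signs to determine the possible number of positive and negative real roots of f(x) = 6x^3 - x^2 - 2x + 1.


Descartes' rule of signs:

For positive roots, count sign changes in f(x) = 6x^3 - x^2 - 2x + 1:
Signs of coefficients: +, -, -, +
Number of sign changes: 2
Possible positive real roots: 2, 0

For negative roots, examine f(-x) = -6x^3 - x^2 + 2x + 1:
Signs of coefficients: -, -, +, +
Number of sign changes: 1
Possible negative real roots: 1

Positive roots: 2 or 0; Negative roots: 1


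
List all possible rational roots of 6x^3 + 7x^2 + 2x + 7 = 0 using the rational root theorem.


Rational root theorem: possible roots are ±p/q where:
  p divides the constant term (7): p ∈ {1, 7}
  q divides the leading coefficient (6): q ∈ {1, 2, 3, 6}

All possible rational roots: -7, -7/2, -7/3, -7/6, -1, -1/2, -1/3, -1/6, 1/6, 1/3, 1/2, 1, 7/6, 7/3, 7/2, 7

-7, -7/2, -7/3, -7/6, -1, -1/2, -1/3, -1/6, 1/6, 1/3, 1/2, 1, 7/6, 7/3, 7/2, 7


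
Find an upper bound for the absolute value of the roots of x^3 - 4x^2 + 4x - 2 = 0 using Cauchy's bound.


Cauchy's bound: all roots r satisfy |r| <= 1 + max(|a_i/a_n|) for i = 0,...,n-1
where a_n is the leading coefficient.

Coefficients: [1, -4, 4, -2]
Leading coefficient a_n = 1
Ratios |a_i/a_n|: 4, 4, 2
Maximum ratio: 4
Cauchy's bound: |r| <= 1 + 4 = 5

Upper bound = 5


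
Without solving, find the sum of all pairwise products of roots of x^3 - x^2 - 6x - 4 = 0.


By Vieta's formulas for x^3 + bx^2 + cx + d = 0:
  r1 + r2 + r3 = -b/a = 1
  r1*r2 + r1*r3 + r2*r3 = c/a = -6
  r1*r2*r3 = -d/a = 4


Sum of pairwise products = -6


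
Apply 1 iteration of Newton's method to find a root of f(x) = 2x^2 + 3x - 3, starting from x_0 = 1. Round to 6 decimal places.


Newton's method: x_(n+1) = x_n - f(x_n)/f'(x_n)
f(x) = 2x^2 + 3x - 3
f'(x) = 4x + 3

Iteration 1:
  f(1.000000) = 2.000000
  f'(1.000000) = 7.000000
  x_1 = 1.000000 - (2.000000)/(7.000000) = 0.714286

x_1 = 0.714286


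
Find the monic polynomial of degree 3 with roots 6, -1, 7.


A monic polynomial with roots 6, -1, 7 is:
p(x) = (x - 6)(x + 1)(x - 7)
After multiplying by (x - 6): x - 6
After multiplying by (x + 1): x^2 - 5x - 6
After multiplying by (x - 7): x^3 - 12x^2 + 29x + 42

x^3 - 12x^2 + 29x + 42
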